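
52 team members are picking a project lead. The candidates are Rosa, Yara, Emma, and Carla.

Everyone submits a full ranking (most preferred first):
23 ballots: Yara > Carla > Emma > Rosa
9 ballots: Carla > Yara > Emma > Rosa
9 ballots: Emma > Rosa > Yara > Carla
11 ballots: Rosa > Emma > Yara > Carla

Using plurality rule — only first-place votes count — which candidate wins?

First-place votes: Rosa 11, Yara 23, Emma 9, Carla 9.

Yara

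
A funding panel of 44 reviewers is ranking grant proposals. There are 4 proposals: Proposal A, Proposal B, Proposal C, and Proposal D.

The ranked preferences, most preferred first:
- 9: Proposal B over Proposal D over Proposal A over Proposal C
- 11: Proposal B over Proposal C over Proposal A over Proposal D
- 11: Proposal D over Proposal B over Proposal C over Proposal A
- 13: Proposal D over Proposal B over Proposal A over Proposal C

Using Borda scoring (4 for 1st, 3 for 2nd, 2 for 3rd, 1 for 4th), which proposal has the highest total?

Proposal A: 9×2 + 11×2 + 11×1 + 13×2 = 77
Proposal B: 9×4 + 11×4 + 11×3 + 13×3 = 152
Proposal C: 9×1 + 11×3 + 11×2 + 13×1 = 77
Proposal D: 9×3 + 11×1 + 11×4 + 13×4 = 134

Proposal B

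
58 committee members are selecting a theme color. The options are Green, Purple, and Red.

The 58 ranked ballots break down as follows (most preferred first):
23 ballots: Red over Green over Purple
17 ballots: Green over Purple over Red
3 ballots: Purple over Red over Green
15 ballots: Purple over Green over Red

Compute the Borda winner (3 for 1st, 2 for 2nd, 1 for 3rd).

Green

Green: 23×2 + 17×3 + 3×1 + 15×2 = 130
Purple: 23×1 + 17×2 + 3×3 + 15×3 = 111
Red: 23×3 + 17×1 + 3×2 + 15×1 = 107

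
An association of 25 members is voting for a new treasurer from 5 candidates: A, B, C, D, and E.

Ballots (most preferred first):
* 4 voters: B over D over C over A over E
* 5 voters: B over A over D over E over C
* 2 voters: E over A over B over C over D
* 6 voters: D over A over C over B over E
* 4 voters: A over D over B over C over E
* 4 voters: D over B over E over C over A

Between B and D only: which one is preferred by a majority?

B is ranked above D on 11 ballots; D above B on 14.

D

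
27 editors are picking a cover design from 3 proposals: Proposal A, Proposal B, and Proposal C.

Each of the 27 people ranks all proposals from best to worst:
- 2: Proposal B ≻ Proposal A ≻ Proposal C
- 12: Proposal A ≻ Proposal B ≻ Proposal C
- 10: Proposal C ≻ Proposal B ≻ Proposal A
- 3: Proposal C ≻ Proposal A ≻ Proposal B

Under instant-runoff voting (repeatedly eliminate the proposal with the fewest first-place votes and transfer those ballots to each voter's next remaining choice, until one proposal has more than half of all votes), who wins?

Round 1: Proposal A 12, Proposal B 2, Proposal C 13. Proposal B eliminated.
Round 2: Proposal A 14, Proposal C 13. Proposal A has a majority (≥14).

Proposal A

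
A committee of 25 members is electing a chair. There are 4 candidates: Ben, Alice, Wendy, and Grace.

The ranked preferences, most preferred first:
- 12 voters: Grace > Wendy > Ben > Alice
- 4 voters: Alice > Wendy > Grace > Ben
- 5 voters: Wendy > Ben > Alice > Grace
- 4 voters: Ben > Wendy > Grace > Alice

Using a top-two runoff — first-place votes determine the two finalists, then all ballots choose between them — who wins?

Wendy

Round 1 first-place votes: Ben 4, Alice 4, Wendy 5, Grace 12. Grace and Wendy advance.
Runoff: Grace is ranked above Wendy on 12 ballots, Wendy above Grace on 13.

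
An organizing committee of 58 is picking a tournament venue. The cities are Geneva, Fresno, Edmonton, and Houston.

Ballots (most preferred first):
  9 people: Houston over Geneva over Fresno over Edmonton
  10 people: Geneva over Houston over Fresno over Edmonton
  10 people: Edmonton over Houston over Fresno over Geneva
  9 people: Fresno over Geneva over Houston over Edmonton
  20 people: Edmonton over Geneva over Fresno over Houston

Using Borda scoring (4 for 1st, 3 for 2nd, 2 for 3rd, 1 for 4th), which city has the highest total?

Geneva: 9×3 + 10×4 + 10×1 + 9×3 + 20×3 = 164
Fresno: 9×2 + 10×2 + 10×2 + 9×4 + 20×2 = 134
Edmonton: 9×1 + 10×1 + 10×4 + 9×1 + 20×4 = 148
Houston: 9×4 + 10×3 + 10×3 + 9×2 + 20×1 = 134

Geneva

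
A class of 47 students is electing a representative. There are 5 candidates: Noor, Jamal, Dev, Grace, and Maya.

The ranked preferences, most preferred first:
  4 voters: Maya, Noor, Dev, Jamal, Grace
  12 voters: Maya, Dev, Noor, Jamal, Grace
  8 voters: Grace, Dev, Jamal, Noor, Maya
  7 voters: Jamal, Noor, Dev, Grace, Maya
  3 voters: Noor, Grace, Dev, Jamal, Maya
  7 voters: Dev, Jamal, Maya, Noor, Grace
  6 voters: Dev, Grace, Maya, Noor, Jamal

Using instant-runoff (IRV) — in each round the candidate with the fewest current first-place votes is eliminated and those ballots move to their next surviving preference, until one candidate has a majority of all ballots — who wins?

Dev

Round 1: Noor 3, Jamal 7, Dev 13, Grace 8, Maya 16. Noor eliminated.
Round 2: Jamal 7, Dev 13, Grace 11, Maya 16. Jamal eliminated.
Round 3: Dev 20, Grace 11, Maya 16. Grace eliminated.
Round 4: Dev 31, Maya 16. Dev has a majority (≥24).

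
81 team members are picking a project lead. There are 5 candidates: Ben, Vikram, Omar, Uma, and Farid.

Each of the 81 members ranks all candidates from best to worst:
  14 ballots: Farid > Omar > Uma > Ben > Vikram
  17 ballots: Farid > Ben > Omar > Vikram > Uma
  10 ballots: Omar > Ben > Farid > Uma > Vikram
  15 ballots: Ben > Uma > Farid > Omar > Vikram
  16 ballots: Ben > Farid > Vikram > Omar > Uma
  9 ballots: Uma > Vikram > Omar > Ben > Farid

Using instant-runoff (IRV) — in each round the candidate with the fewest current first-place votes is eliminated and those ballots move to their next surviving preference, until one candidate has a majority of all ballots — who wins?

Round 1: Ben 31, Vikram 0, Omar 10, Uma 9, Farid 31. Vikram eliminated.
Round 2: Ben 31, Omar 10, Uma 9, Farid 31. Uma eliminated.
Round 3: Ben 31, Omar 19, Farid 31. Omar eliminated.
Round 4: Ben 50, Farid 31. Ben has a majority (≥41).

Ben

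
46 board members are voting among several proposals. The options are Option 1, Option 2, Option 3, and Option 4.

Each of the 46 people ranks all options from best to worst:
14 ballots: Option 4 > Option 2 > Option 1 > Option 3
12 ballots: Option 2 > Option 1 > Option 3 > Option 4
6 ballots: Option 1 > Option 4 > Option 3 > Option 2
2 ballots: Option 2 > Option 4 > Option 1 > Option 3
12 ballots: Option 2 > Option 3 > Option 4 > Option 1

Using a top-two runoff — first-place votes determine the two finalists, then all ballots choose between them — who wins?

Round 1 first-place votes: Option 1 6, Option 2 26, Option 3 0, Option 4 14. Option 2 and Option 4 advance.
Runoff: Option 2 is ranked above Option 4 on 26 ballots, Option 4 above Option 2 on 20.

Option 2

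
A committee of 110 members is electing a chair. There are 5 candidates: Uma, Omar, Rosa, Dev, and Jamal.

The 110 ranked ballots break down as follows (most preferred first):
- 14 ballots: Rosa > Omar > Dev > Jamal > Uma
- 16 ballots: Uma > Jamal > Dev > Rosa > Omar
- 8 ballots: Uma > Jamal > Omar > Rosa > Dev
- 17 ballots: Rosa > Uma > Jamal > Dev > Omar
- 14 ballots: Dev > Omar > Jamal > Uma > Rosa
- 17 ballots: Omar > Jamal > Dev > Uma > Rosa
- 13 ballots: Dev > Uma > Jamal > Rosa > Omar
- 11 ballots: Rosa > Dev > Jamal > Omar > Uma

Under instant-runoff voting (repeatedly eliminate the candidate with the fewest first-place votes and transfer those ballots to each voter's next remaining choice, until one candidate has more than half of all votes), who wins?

Dev

Round 1: Uma 24, Omar 17, Rosa 42, Dev 27, Jamal 0. Jamal eliminated.
Round 2: Uma 24, Omar 17, Rosa 42, Dev 27. Omar eliminated.
Round 3: Uma 24, Rosa 42, Dev 44. Uma eliminated.
Round 4: Rosa 50, Dev 60. Dev has a majority (≥56).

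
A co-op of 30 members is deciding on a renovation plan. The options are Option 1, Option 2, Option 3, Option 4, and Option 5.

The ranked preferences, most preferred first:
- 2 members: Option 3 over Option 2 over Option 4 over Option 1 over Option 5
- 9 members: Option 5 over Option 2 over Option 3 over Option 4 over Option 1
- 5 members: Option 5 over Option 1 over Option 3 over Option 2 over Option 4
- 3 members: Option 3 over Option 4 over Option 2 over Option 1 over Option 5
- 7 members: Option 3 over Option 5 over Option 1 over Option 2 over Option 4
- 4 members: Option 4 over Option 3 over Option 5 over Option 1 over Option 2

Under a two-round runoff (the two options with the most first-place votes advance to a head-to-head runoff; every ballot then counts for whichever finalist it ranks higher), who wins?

Round 1 first-place votes: Option 1 0, Option 2 0, Option 3 12, Option 4 4, Option 5 14. Option 5 and Option 3 advance.
Runoff: Option 5 is ranked above Option 3 on 14 ballots, Option 3 above Option 5 on 16.

Option 3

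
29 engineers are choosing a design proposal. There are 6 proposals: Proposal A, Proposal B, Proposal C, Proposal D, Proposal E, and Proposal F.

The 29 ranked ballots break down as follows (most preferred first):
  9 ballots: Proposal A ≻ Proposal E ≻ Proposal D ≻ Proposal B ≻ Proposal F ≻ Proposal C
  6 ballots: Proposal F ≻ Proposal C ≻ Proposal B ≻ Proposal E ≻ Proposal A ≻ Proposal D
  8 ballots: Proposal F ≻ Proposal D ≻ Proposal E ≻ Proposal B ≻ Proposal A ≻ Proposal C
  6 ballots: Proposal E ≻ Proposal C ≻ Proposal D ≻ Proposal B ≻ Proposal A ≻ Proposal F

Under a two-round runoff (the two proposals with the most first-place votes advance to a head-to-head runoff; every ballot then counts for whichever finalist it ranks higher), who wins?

Proposal A

Round 1 first-place votes: Proposal A 9, Proposal B 0, Proposal C 0, Proposal D 0, Proposal E 6, Proposal F 14. Proposal F and Proposal A advance.
Runoff: Proposal F is ranked above Proposal A on 14 ballots, Proposal A above Proposal F on 15.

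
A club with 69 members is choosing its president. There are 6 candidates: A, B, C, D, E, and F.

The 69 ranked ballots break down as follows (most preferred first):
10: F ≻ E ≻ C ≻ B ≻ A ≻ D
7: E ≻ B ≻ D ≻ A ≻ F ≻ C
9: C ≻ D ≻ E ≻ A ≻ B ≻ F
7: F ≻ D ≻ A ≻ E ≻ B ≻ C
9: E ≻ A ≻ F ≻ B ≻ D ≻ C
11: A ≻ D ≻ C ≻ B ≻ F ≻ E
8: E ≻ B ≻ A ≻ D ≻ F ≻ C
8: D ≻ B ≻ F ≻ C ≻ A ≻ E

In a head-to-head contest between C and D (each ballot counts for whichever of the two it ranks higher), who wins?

D

C is ranked above D on 19 ballots; D above C on 50.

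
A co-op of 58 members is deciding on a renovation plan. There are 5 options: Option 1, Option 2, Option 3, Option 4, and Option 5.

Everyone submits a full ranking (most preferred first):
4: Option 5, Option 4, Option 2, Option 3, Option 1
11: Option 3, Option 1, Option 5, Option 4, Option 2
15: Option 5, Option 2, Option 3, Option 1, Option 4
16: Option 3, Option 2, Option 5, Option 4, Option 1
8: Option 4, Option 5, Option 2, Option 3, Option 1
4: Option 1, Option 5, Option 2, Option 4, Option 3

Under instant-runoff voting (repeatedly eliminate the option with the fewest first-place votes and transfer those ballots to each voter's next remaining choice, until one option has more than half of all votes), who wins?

Round 1: Option 1 4, Option 2 0, Option 3 27, Option 4 8, Option 5 19. Option 2 eliminated.
Round 2: Option 1 4, Option 3 27, Option 4 8, Option 5 19. Option 1 eliminated.
Round 3: Option 3 27, Option 4 8, Option 5 23. Option 4 eliminated.
Round 4: Option 3 27, Option 5 31. Option 5 has a majority (≥30).

Option 5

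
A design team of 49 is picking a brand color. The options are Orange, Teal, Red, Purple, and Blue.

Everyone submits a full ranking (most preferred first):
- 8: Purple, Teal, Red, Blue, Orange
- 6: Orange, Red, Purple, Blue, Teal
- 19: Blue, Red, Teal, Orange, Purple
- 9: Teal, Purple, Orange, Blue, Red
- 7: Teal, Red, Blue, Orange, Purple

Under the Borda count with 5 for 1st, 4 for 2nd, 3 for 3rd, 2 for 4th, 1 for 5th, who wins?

Orange: 8×1 + 6×5 + 19×2 + 9×3 + 7×2 = 117
Teal: 8×4 + 6×1 + 19×3 + 9×5 + 7×5 = 175
Red: 8×3 + 6×4 + 19×4 + 9×1 + 7×4 = 161
Purple: 8×5 + 6×3 + 19×1 + 9×4 + 7×1 = 120
Blue: 8×2 + 6×2 + 19×5 + 9×2 + 7×3 = 162

Teal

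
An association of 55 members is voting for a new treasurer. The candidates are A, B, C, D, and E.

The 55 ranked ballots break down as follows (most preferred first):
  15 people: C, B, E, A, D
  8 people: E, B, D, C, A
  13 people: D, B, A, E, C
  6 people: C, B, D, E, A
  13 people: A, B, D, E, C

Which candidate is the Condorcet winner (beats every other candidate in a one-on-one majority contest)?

B

B vs A: 42–13
B vs C: 34–21
B vs D: 42–13
B vs E: 47–8
B beats every other candidate.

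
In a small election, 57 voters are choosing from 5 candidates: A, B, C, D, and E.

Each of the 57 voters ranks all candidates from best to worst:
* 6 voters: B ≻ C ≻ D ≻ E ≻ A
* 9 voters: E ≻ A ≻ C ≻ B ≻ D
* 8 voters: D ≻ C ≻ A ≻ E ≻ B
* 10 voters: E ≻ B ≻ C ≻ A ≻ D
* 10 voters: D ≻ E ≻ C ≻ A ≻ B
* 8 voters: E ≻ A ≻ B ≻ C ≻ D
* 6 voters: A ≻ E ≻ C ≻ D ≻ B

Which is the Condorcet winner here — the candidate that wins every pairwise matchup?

E vs A: 43–14
E vs B: 51–6
E vs C: 43–14
E vs D: 33–24
E beats every other candidate.

E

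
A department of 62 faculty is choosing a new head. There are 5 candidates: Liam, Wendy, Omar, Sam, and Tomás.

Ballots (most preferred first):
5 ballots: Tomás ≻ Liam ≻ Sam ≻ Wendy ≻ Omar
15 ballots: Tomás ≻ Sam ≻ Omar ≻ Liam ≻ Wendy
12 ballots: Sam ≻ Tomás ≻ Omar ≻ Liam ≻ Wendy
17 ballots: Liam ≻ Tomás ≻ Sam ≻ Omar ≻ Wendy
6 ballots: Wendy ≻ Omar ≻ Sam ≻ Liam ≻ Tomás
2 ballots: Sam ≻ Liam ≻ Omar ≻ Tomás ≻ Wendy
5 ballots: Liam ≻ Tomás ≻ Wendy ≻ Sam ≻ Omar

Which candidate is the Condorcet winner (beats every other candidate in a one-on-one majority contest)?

Tomás

Tomás vs Liam: 32–30
Tomás vs Wendy: 56–6
Tomás vs Omar: 54–8
Tomás vs Sam: 42–20
Tomás beats every other candidate.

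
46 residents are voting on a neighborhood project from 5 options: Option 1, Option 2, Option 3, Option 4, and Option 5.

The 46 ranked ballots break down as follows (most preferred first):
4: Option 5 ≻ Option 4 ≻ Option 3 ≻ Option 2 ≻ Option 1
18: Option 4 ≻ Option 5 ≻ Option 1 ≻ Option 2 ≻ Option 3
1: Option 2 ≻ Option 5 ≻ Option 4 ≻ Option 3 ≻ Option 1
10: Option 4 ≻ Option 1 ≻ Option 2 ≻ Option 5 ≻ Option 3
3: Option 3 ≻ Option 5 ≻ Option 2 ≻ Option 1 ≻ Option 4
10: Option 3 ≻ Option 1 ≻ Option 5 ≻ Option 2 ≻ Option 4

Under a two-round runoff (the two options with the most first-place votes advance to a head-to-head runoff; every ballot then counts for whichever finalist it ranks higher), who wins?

Round 1 first-place votes: Option 1 0, Option 2 1, Option 3 13, Option 4 28, Option 5 4. Option 4 and Option 3 advance.
Runoff: Option 4 is ranked above Option 3 on 33 ballots, Option 3 above Option 4 on 13.

Option 4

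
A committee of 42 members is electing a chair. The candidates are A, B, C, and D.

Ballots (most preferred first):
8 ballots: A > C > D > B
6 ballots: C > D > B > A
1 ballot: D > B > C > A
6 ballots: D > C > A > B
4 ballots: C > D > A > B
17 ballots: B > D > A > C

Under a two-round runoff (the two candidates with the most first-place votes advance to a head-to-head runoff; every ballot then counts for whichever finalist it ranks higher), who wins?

Round 1 first-place votes: A 8, B 17, C 10, D 7. B and C advance.
Runoff: B is ranked above C on 18 ballots, C above B on 24.

C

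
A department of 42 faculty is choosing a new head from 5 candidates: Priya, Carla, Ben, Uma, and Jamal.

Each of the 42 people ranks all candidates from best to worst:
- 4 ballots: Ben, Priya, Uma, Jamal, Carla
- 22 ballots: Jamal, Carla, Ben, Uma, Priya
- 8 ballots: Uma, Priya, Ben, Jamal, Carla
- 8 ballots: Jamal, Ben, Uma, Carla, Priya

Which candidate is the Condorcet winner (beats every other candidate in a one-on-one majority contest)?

Jamal vs Priya: 30–12
Jamal vs Carla: 42–0
Jamal vs Ben: 30–12
Jamal vs Uma: 30–12
Jamal beats every other candidate.

Jamal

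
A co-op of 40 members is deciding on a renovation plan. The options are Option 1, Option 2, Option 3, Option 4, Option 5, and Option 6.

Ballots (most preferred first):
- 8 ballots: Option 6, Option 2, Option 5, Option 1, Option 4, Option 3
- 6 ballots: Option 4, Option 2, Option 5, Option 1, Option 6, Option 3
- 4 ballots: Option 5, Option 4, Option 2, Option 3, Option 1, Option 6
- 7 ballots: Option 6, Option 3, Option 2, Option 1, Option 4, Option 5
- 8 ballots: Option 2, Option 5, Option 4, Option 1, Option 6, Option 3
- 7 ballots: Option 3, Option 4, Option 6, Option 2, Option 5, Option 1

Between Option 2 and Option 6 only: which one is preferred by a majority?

Option 2 is ranked above Option 6 on 18 ballots; Option 6 above Option 2 on 22.

Option 6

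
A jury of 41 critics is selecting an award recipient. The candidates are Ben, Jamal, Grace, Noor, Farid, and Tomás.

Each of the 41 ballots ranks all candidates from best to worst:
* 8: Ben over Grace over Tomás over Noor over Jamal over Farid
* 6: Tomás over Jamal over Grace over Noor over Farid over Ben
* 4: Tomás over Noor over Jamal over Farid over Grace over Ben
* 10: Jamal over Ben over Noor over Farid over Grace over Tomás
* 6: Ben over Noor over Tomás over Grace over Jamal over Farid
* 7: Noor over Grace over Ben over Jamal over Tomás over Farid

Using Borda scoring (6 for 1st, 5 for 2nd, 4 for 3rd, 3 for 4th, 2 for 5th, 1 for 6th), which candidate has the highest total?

Noor

Ben: 8×6 + 6×1 + 4×1 + 10×5 + 6×6 + 7×4 = 172
Jamal: 8×2 + 6×5 + 4×4 + 10×6 + 6×2 + 7×3 = 155
Grace: 8×5 + 6×4 + 4×2 + 10×2 + 6×3 + 7×5 = 145
Noor: 8×3 + 6×3 + 4×5 + 10×4 + 6×5 + 7×6 = 174
Farid: 8×1 + 6×2 + 4×3 + 10×3 + 6×1 + 7×1 = 75
Tomás: 8×4 + 6×6 + 4×6 + 10×1 + 6×4 + 7×2 = 140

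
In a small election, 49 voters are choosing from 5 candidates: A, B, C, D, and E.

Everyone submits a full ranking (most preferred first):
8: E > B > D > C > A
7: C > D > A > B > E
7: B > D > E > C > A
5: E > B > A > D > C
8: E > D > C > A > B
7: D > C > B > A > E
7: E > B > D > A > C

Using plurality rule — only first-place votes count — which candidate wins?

First-place votes: A 0, B 7, C 7, D 7, E 28.

E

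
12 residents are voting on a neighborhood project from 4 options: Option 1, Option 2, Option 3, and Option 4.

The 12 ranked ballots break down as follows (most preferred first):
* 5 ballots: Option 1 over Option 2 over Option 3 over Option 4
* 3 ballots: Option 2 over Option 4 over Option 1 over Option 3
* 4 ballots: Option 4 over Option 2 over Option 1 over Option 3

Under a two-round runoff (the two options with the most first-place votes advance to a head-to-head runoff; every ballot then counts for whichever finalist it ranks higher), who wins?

Option 4

Round 1 first-place votes: Option 1 5, Option 2 3, Option 3 0, Option 4 4. Option 1 and Option 4 advance.
Runoff: Option 1 is ranked above Option 4 on 5 ballots, Option 4 above Option 1 on 7.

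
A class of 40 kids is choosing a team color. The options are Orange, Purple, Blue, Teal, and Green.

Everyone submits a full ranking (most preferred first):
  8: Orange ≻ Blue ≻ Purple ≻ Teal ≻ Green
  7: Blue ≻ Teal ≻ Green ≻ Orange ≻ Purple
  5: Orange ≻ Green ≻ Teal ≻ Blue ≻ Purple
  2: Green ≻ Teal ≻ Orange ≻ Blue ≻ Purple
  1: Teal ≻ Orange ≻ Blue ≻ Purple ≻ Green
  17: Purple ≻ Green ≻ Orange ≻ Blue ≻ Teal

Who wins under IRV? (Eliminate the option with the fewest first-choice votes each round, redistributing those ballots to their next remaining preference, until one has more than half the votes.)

Round 1: Orange 13, Purple 17, Blue 7, Teal 1, Green 2. Teal eliminated.
Round 2: Orange 14, Purple 17, Blue 7, Green 2. Green eliminated.
Round 3: Orange 16, Purple 17, Blue 7. Blue eliminated.
Round 4: Orange 23, Purple 17. Orange has a majority (≥21).

Orange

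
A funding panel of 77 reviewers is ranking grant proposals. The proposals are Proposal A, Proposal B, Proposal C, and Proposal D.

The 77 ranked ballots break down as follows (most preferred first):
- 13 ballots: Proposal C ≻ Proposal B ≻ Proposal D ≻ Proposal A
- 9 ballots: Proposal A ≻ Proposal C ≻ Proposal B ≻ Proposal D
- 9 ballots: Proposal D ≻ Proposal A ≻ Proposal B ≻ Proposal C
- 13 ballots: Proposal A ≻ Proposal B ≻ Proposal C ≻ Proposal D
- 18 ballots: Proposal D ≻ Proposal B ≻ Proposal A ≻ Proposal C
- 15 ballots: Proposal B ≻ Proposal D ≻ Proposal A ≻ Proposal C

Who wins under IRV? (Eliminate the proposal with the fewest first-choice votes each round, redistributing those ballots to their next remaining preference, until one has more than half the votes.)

Proposal B

Round 1: Proposal A 22, Proposal B 15, Proposal C 13, Proposal D 27. Proposal C eliminated.
Round 2: Proposal A 22, Proposal B 28, Proposal D 27. Proposal A eliminated.
Round 3: Proposal B 50, Proposal D 27. Proposal B has a majority (≥39).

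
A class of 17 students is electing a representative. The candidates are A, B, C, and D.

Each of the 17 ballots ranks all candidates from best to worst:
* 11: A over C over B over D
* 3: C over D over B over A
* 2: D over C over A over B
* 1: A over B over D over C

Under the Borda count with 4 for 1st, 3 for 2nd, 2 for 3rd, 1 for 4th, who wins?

A

A: 11×4 + 3×1 + 2×2 + 1×4 = 55
B: 11×2 + 3×2 + 2×1 + 1×3 = 33
C: 11×3 + 3×4 + 2×3 + 1×1 = 52
D: 11×1 + 3×3 + 2×4 + 1×2 = 30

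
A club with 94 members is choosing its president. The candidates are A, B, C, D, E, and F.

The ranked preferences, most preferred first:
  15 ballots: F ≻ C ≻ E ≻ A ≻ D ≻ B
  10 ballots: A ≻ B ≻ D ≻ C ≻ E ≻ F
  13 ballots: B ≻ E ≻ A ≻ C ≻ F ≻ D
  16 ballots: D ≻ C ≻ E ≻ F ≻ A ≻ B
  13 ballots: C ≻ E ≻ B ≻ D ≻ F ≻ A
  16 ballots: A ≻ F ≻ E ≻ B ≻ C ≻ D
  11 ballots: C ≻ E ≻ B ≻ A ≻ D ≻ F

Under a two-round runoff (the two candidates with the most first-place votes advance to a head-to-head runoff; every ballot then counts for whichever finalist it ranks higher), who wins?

C

Round 1 first-place votes: A 26, B 13, C 24, D 16, E 0, F 15. A and C advance.
Runoff: A is ranked above C on 39 ballots, C above A on 55.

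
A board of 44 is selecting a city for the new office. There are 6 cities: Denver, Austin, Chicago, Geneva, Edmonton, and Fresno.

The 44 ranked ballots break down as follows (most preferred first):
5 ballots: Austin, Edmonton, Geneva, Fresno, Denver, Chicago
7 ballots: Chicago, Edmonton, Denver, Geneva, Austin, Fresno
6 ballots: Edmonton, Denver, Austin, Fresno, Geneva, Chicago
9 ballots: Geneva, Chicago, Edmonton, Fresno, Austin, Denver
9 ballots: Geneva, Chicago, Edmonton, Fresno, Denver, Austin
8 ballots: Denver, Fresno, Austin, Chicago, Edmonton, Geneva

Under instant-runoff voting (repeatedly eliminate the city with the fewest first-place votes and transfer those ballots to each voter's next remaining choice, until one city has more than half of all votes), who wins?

Round 1: Denver 8, Austin 5, Chicago 7, Geneva 18, Edmonton 6, Fresno 0. Fresno eliminated.
Round 2: Denver 8, Austin 5, Chicago 7, Geneva 18, Edmonton 6. Austin eliminated.
Round 3: Denver 8, Chicago 7, Geneva 18, Edmonton 11. Chicago eliminated.
Round 4: Denver 8, Geneva 18, Edmonton 18. Denver eliminated.
Round 5: Geneva 18, Edmonton 26. Edmonton has a majority (≥23).

Edmonton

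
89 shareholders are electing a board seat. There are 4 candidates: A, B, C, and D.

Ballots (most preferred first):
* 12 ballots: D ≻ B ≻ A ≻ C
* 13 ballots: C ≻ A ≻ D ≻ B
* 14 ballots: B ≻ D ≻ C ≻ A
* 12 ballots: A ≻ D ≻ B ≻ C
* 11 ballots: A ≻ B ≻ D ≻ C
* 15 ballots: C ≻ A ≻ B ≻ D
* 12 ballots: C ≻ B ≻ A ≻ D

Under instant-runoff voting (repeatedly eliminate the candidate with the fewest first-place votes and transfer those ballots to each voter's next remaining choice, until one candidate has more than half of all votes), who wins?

B

Round 1: A 23, B 14, C 40, D 12. D eliminated.
Round 2: A 23, B 26, C 40. A eliminated.
Round 3: B 49, C 40. B has a majority (≥45).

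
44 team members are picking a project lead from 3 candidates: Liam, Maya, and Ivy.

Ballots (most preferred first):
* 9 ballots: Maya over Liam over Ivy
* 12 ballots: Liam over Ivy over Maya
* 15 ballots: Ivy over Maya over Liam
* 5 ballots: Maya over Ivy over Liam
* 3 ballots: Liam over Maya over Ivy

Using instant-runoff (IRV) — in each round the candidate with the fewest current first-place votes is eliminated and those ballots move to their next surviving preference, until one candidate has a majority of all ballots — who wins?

Liam

Round 1: Liam 15, Maya 14, Ivy 15. Maya eliminated.
Round 2: Liam 24, Ivy 20. Liam has a majority (≥23).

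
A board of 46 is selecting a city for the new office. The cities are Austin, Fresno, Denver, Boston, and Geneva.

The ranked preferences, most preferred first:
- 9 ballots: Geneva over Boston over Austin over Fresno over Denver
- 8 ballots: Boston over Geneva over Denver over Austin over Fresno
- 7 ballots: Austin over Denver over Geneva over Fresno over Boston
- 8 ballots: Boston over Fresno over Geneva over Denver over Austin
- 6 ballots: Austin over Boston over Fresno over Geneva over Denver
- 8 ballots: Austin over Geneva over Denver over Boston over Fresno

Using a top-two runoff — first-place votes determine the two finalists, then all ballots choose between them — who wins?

Round 1 first-place votes: Austin 21, Fresno 0, Denver 0, Boston 16, Geneva 9. Austin and Boston advance.
Runoff: Austin is ranked above Boston on 21 ballots, Boston above Austin on 25.

Boston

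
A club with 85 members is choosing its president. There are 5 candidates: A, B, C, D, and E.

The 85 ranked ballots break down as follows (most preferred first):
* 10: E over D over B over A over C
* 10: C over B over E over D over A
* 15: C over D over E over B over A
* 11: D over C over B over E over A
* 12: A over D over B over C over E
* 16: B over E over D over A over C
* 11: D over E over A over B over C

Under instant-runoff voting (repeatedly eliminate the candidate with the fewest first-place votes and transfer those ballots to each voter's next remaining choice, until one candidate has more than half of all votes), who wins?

D

Round 1: A 12, B 16, C 25, D 22, E 10. E eliminated.
Round 2: A 12, B 16, C 25, D 32. A eliminated.
Round 3: B 16, C 25, D 44. D has a majority (≥43).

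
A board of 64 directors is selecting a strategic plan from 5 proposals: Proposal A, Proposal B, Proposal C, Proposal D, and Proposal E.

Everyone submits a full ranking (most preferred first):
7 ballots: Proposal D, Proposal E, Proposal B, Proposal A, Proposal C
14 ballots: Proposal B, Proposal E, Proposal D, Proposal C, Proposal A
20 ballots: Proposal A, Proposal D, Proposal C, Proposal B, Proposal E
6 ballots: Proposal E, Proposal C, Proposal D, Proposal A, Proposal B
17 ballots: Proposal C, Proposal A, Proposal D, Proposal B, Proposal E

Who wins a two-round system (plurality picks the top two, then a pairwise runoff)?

Proposal C

Round 1 first-place votes: Proposal A 20, Proposal B 14, Proposal C 17, Proposal D 7, Proposal E 6. Proposal A and Proposal C advance.
Runoff: Proposal A is ranked above Proposal C on 27 ballots, Proposal C above Proposal A on 37.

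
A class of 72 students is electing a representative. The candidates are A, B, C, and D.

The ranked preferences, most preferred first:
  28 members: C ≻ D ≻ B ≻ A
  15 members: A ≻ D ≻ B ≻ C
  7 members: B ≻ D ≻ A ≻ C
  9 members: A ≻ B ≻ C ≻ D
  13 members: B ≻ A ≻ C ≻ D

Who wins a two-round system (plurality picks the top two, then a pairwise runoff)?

Round 1 first-place votes: A 24, B 20, C 28, D 0. C and A advance.
Runoff: C is ranked above A on 28 ballots, A above C on 44.

A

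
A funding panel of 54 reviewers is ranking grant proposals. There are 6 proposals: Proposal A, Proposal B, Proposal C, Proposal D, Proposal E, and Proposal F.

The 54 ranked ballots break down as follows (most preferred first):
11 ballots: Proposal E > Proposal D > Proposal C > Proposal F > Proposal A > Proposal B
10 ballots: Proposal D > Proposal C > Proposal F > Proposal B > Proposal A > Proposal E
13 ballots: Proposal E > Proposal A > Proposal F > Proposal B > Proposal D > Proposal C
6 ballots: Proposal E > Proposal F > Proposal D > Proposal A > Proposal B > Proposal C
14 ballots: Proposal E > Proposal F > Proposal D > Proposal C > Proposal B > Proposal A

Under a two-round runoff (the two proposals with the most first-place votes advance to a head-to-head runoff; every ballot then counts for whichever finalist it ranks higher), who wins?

Proposal E

Round 1 first-place votes: Proposal A 0, Proposal B 0, Proposal C 0, Proposal D 10, Proposal E 44, Proposal F 0. Proposal E and Proposal D advance.
Runoff: Proposal E is ranked above Proposal D on 44 ballots, Proposal D above Proposal E on 10.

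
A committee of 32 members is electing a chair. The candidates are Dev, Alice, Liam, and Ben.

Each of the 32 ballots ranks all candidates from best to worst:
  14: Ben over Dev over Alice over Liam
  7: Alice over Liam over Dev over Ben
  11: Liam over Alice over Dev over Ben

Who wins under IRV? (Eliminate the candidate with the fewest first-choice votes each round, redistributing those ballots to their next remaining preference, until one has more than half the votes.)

Liam

Round 1: Dev 0, Alice 7, Liam 11, Ben 14. Dev eliminated.
Round 2: Alice 7, Liam 11, Ben 14. Alice eliminated.
Round 3: Liam 18, Ben 14. Liam has a majority (≥17).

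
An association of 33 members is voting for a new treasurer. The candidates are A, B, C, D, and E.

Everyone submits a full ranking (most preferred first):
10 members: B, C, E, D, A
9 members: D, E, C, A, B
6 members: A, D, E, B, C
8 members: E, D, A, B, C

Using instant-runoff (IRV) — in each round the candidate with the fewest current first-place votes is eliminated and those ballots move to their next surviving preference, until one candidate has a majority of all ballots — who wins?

Round 1: A 6, B 10, C 0, D 9, E 8. C eliminated.
Round 2: A 6, B 10, D 9, E 8. A eliminated.
Round 3: B 10, D 15, E 8. E eliminated.
Round 4: B 10, D 23. D has a majority (≥17).

D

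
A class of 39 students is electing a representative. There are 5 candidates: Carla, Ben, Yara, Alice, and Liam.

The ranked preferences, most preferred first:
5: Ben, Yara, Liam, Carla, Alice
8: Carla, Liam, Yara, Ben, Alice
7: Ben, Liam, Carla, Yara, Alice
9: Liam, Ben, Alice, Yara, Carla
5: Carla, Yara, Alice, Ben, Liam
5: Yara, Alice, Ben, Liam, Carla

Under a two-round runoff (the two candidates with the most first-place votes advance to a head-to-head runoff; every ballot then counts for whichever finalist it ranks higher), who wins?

Round 1 first-place votes: Carla 13, Ben 12, Yara 5, Alice 0, Liam 9. Carla and Ben advance.
Runoff: Carla is ranked above Ben on 13 ballots, Ben above Carla on 26.

Ben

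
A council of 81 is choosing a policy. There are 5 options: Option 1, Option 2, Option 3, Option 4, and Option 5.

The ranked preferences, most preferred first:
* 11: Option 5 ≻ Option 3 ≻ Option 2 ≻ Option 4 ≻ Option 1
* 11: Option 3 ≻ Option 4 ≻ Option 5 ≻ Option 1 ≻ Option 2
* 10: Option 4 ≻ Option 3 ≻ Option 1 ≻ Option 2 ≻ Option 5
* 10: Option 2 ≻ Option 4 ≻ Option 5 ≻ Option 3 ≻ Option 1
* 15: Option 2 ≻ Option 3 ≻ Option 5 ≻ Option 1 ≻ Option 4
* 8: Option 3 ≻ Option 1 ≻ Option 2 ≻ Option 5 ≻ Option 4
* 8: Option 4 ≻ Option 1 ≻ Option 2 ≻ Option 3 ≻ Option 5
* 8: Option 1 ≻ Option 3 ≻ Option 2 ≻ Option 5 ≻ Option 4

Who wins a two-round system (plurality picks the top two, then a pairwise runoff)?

Round 1 first-place votes: Option 1 8, Option 2 25, Option 3 19, Option 4 18, Option 5 11. Option 2 and Option 3 advance.
Runoff: Option 2 is ranked above Option 3 on 33 ballots, Option 3 above Option 2 on 48.

Option 3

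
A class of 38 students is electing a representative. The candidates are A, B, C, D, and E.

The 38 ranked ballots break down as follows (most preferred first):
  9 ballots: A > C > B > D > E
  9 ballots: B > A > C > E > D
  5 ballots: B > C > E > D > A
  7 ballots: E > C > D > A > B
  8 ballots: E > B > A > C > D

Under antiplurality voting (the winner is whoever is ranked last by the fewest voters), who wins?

C

Last-place votes: A 5, B 7, C 0, D 17, E 9.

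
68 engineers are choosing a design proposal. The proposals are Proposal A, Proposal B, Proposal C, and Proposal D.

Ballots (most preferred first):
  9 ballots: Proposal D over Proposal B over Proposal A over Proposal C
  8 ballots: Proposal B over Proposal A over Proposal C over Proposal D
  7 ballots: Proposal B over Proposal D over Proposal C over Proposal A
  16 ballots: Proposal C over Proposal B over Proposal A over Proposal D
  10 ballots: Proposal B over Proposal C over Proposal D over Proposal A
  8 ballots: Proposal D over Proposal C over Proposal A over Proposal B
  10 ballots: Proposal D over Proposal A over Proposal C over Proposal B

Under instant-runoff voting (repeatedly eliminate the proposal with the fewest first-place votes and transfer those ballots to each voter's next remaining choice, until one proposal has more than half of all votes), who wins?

Round 1: Proposal A 0, Proposal B 25, Proposal C 16, Proposal D 27. Proposal A eliminated.
Round 2: Proposal B 25, Proposal C 16, Proposal D 27. Proposal C eliminated.
Round 3: Proposal B 41, Proposal D 27. Proposal B has a majority (≥35).

Proposal B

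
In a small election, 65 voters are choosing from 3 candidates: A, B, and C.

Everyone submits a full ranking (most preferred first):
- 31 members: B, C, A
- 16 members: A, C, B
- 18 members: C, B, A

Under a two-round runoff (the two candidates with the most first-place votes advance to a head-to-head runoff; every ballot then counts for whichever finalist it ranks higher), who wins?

Round 1 first-place votes: A 16, B 31, C 18. B and C advance.
Runoff: B is ranked above C on 31 ballots, C above B on 34.

C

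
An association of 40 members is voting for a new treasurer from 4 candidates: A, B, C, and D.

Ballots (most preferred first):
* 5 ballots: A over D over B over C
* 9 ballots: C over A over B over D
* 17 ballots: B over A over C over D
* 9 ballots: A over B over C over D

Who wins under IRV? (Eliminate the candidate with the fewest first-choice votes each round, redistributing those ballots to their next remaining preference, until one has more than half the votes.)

A

Round 1: A 14, B 17, C 9, D 0. D eliminated.
Round 2: A 14, B 17, C 9. C eliminated.
Round 3: A 23, B 17. A has a majority (≥21).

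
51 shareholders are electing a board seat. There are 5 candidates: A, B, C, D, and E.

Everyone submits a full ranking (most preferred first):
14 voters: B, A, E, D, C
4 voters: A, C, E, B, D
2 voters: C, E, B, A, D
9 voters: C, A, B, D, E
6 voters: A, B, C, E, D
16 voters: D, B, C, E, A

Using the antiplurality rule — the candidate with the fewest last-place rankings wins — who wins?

Last-place votes: A 16, B 0, C 14, D 12, E 9.

B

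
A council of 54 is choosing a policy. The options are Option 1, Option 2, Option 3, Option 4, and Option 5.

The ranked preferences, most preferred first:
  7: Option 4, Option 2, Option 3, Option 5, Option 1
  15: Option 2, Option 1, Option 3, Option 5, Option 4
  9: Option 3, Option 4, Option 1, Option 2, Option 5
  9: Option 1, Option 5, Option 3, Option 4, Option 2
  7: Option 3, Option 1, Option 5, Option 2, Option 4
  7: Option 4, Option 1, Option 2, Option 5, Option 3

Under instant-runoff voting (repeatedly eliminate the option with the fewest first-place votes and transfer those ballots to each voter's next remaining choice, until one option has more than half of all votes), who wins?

Option 2

Round 1: Option 1 9, Option 2 15, Option 3 16, Option 4 14, Option 5 0. Option 5 eliminated.
Round 2: Option 1 9, Option 2 15, Option 3 16, Option 4 14. Option 1 eliminated.
Round 3: Option 2 15, Option 3 25, Option 4 14. Option 4 eliminated.
Round 4: Option 2 29, Option 3 25. Option 2 has a majority (≥28).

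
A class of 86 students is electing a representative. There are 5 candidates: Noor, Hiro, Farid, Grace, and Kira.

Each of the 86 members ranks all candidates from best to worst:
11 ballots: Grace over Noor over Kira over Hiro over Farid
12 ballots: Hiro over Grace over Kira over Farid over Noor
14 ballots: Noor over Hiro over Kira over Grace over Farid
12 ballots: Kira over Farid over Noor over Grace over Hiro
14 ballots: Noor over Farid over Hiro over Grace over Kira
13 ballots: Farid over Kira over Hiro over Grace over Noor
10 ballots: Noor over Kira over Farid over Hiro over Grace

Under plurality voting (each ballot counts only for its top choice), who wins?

Noor

First-place votes: Noor 38, Hiro 12, Farid 13, Grace 11, Kira 12.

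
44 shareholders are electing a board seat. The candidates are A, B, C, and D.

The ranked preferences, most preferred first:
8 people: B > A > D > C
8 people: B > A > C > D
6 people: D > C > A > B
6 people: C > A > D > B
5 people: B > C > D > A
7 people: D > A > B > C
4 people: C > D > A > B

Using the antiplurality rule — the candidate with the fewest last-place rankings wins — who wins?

A

Last-place votes: A 5, B 16, C 15, D 8.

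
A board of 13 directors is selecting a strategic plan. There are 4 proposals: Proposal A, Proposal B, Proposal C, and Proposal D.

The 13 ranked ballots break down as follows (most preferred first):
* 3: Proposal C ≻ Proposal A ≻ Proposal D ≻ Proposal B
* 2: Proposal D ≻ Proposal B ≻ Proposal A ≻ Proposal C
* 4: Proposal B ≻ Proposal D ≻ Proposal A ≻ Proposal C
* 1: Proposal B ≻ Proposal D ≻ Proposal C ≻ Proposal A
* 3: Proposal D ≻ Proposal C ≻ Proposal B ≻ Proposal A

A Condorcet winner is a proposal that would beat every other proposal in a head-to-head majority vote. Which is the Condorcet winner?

Proposal D vs Proposal A: 10–3
Proposal D vs Proposal B: 8–5
Proposal D vs Proposal C: 10–3
Proposal D beats every other proposal.

Proposal D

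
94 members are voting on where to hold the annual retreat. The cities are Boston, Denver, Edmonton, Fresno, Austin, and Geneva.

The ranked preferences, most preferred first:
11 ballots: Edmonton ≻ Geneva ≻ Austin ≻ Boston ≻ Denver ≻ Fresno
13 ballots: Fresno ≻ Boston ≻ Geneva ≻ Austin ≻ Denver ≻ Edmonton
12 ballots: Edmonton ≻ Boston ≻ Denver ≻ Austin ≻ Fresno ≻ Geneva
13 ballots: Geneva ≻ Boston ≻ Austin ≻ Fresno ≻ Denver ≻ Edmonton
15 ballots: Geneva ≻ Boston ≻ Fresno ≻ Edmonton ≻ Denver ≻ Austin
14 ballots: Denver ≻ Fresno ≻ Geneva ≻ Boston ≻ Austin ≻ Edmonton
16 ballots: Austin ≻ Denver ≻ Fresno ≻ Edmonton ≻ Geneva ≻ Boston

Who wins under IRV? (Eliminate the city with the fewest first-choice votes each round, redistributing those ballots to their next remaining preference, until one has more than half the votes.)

Round 1: Boston 0, Denver 14, Edmonton 23, Fresno 13, Austin 16, Geneva 28. Boston eliminated.
Round 2: Denver 14, Edmonton 23, Fresno 13, Austin 16, Geneva 28. Fresno eliminated.
Round 3: Denver 14, Edmonton 23, Austin 16, Geneva 41. Denver eliminated.
Round 4: Edmonton 23, Austin 16, Geneva 55. Geneva has a majority (≥48).

Geneva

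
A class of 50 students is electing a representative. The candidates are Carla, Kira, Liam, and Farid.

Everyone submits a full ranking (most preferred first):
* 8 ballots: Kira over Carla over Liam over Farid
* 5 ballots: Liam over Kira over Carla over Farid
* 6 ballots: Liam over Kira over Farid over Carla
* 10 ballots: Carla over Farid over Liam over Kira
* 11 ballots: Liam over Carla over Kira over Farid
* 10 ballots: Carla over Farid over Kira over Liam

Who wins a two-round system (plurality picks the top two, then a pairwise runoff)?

Carla

Round 1 first-place votes: Carla 20, Kira 8, Liam 22, Farid 0. Liam and Carla advance.
Runoff: Liam is ranked above Carla on 22 ballots, Carla above Liam on 28.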